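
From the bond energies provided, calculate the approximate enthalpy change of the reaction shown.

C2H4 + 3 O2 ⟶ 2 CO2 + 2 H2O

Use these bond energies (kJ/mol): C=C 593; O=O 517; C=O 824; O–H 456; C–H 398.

Bonds broken (reactants):
  C–H: 4 × 398 = 1592
  C=C: 1 × 593 = 593
  O=O: 3 × 517 = 1551
  Σ(broken) = 3736 kJ
Bonds formed (products):
  C=O: 4 × 824 = 3296
  O–H: 4 × 456 = 1824
  Σ(formed) = 5120 kJ
ΔH = Σ(broken) − Σ(formed) = 3736 − 5120 = −1384 kJ

ΔH ≈ −1384 kJ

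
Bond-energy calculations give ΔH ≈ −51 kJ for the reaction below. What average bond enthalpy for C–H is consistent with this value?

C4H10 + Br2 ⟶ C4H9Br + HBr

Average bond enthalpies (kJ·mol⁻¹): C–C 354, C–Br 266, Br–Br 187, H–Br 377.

Let D be the C–H bond energy.
Σ(broken) = 1×187 + 3×354 + 10×D = 1249 + 10D
Σ(formed) = 1×266 + 3×354 + 9×D + 1×377 = 1705 + 9D
ΔH = Σ(broken) − Σ(formed) = (1249 + 10D) − (1705 + 9D) = −456 + D
Setting this equal to −51 kJ gives D = 405 kJ/mol.

D(C–H) ≈ 405 kJ/mol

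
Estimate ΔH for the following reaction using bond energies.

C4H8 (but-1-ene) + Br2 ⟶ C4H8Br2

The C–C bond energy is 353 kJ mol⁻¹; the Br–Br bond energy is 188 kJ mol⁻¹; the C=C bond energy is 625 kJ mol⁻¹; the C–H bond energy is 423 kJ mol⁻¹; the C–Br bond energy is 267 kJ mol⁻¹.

Bonds broken (reactants):
  Br–Br: 1 × 188 = 188
  C–C: 2 × 353 = 706
  C–H: 8 × 423 = 3384
  C=C: 1 × 625 = 625
  Σ(broken) = 4903 kJ
Bonds formed (products):
  C–Br: 2 × 267 = 534
  C–C: 3 × 353 = 1059
  C–H: 8 × 423 = 3384
  Σ(formed) = 4977 kJ
ΔH = Σ(broken) − Σ(formed) = 4903 − 4977 = −74 kJ

ΔH ≈ −74 kJ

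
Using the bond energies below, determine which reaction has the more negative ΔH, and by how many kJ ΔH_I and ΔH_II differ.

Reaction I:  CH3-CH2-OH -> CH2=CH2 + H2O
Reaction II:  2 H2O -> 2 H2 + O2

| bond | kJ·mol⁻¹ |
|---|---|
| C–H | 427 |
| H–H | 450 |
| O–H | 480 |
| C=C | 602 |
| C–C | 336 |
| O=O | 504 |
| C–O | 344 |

Reaction I:
  Bonds broken (reactants):
    C–C: 1 × 336 = 336
    C–H: 5 × 427 = 2135
    C–O: 1 × 344 = 344
    O–H: 1 × 480 = 480
    Σ(broken) = 3295 kJ
  Bonds formed (products):
    C–H: 4 × 427 = 1708
    C=C: 1 × 602 = 602
    O–H: 2 × 480 = 960
    Σ(formed) = 3270 kJ
  ΔH_I = 3295 − 3270 = +25 kJ
Reaction II:
  Bonds broken (reactants):
    O–H: 4 × 480 = 1920
    Σ(broken) = 1920 kJ
  Bonds formed (products):
    H–H: 2 × 450 = 900
    O=O: 1 × 504 = 504
    Σ(formed) = 1404 kJ
  ΔH_II = 1920 − 1404 = +516 kJ
ΔH_I − ΔH_II = −491 kJ, so reaction I has the more negative ΔH; |ΔH_I − ΔH_II| = 491 kJ.

Reaction I, by 491 kJ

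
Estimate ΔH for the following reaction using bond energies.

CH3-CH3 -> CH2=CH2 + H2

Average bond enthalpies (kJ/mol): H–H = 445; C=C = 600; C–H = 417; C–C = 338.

Bonds broken (reactants):
  C–C: 1 × 338 = 338
  C–H: 6 × 417 = 2502
  Σ(broken) = 2840 kJ
Bonds formed (products):
  C–H: 4 × 417 = 1668
  C=C: 1 × 600 = 600
  H–H: 1 × 445 = 445
  Σ(formed) = 2713 kJ
ΔH = Σ(broken) − Σ(formed) = 2840 − 2713 = +127 kJ

ΔH ≈ +127 kJ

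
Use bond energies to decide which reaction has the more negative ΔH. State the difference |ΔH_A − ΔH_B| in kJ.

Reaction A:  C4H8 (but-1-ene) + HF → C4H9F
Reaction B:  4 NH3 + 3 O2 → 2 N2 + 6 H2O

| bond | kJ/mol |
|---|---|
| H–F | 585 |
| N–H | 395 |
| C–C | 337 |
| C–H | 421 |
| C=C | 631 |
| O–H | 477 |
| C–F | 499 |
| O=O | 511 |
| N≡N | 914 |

Reaction A:
  Bonds broken (reactants):
    C–C: 2 × 337 = 674
    C–H: 8 × 421 = 3368
    C=C: 1 × 631 = 631
    H–F: 1 × 585 = 585
    Σ(broken) = 5258 kJ
  Bonds formed (products):
    C–C: 3 × 337 = 1011
    C–F: 1 × 499 = 499
    C–H: 9 × 421 = 3789
    Σ(formed) = 5299 kJ
  ΔH_A = 5258 − 5299 = −41 kJ
Reaction B:
  Bonds broken (reactants):
    N–H: 12 × 395 = 4740
    O=O: 3 × 511 = 1533
    Σ(broken) = 6273 kJ
  Bonds formed (products):
    N≡N: 2 × 914 = 1828
    O–H: 12 × 477 = 5724
    Σ(formed) = 7552 kJ
  ΔH_B = 6273 − 7552 = −1279 kJ
ΔH_A − ΔH_B = +1238 kJ, so reaction B has the more negative ΔH; |ΔH_A − ΔH_B| = 1238 kJ.

Reaction B, by 1238 kJ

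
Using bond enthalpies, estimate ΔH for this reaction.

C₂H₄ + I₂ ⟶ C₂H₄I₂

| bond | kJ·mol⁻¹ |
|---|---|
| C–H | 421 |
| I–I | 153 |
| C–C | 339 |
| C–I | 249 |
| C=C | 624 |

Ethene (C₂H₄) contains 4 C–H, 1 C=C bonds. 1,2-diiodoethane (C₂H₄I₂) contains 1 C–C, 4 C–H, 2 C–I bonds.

Bonds broken (reactants):
  C–H: 4 × 421 = 1684
  C=C: 1 × 624 = 624
  I–I: 1 × 153 = 153
  Σ(broken) = 2461 kJ
Bonds formed (products):
  C–C: 1 × 339 = 339
  C–H: 4 × 421 = 1684
  C–I: 2 × 249 = 498
  Σ(formed) = 2521 kJ
ΔH = Σ(broken) − Σ(formed) = 2461 − 2521 = −60 kJ

ΔH ≈ −60 kJ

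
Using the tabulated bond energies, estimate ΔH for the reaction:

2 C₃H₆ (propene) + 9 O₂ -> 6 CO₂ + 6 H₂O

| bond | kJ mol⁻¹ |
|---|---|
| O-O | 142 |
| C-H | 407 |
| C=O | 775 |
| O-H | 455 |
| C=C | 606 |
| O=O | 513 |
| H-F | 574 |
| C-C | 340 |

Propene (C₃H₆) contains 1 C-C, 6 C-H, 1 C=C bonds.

ΔH ≈ −3367 kJ

Bonds broken (reactants):
  C-C: 2 × 340 = 680
  C-H: 12 × 407 = 4884
  C=C: 2 × 606 = 1212
  O=O: 9 × 513 = 4617
  Σ(broken) = 11393 kJ
Bonds formed (products):
  C=O: 12 × 775 = 9300
  O-H: 12 × 455 = 5460
  Σ(formed) = 14760 kJ
ΔH = Σ(broken) − Σ(formed) = 11393 − 14760 = −3367 kJ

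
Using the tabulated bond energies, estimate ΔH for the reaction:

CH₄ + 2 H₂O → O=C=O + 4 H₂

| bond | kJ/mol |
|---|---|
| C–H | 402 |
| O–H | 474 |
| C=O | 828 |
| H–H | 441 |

ΔH ≈ +84 kJ

Bonds broken (reactants):
  C–H: 4 × 402 = 1608
  O–H: 4 × 474 = 1896
  Σ(broken) = 3504 kJ
Bonds formed (products):
  C=O: 2 × 828 = 1656
  H–H: 4 × 441 = 1764
  Σ(formed) = 3420 kJ
ΔH = Σ(broken) − Σ(formed) = 3504 − 3420 = +84 kJ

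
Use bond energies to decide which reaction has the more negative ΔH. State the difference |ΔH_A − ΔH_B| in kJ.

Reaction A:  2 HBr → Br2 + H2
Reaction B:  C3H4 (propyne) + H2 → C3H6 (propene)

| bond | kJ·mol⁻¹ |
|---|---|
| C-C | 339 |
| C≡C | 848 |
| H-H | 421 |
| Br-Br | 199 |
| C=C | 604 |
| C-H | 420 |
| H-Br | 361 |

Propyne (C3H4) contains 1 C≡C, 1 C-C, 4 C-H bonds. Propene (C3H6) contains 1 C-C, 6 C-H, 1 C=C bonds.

Reaction B, by 277 kJ

Reaction A:
  Bonds broken (reactants):
    H-Br: 2 × 361 = 722
    Σ(broken) = 722 kJ
  Bonds formed (products):
    Br-Br: 1 × 199 = 199
    H-H: 1 × 421 = 421
    Σ(formed) = 620 kJ
  ΔH_A = 722 − 620 = +102 kJ
Reaction B:
  Bonds broken (reactants):
    C≡C: 1 × 848 = 848
    C-C: 1 × 339 = 339
    C-H: 4 × 420 = 1680
    H-H: 1 × 421 = 421
    Σ(broken) = 3288 kJ
  Bonds formed (products):
    C-C: 1 × 339 = 339
    C-H: 6 × 420 = 2520
    C=C: 1 × 604 = 604
    Σ(formed) = 3463 kJ
  ΔH_B = 3288 − 3463 = −175 kJ
ΔH_A − ΔH_B = +277 kJ, so reaction B has the more negative ΔH; |ΔH_A − ΔH_B| = 277 kJ.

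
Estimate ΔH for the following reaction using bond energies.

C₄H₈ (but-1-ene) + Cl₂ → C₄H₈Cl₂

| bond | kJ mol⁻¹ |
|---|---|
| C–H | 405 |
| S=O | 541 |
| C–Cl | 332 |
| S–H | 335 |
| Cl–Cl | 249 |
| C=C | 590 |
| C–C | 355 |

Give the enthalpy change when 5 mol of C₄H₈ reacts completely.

ΔH = −900 kJ

Bonds broken (reactants):
  C–C: 2 × 355 = 710
  C–H: 8 × 405 = 3240
  C=C: 1 × 590 = 590
  Cl–Cl: 1 × 249 = 249
  Σ(broken) = 4789 kJ
Bonds formed (products):
  C–C: 3 × 355 = 1065
  C–Cl: 2 × 332 = 664
  C–H: 8 × 405 = 3240
  Σ(formed) = 4969 kJ
ΔH = Σ(broken) − Σ(formed) = 4789 − 4969 = −180 kJ
For 5× the reaction as written: 5 × (−180) = −900 kJ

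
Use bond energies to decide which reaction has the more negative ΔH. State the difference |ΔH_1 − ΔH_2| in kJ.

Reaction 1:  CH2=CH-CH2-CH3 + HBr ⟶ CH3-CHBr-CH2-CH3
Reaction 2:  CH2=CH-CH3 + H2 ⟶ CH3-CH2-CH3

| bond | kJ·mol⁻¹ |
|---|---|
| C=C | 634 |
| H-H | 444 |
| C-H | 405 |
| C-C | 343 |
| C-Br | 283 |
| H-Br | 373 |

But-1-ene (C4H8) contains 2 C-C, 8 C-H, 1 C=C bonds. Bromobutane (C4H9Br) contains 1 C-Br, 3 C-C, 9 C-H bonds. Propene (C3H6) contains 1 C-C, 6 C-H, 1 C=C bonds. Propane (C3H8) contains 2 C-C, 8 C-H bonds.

Reaction 1:
  Bonds broken (reactants):
    C-C: 2 × 343 = 686
    C-H: 8 × 405 = 3240
    C=C: 1 × 634 = 634
    H-Br: 1 × 373 = 373
    Σ(broken) = 4933 kJ
  Bonds formed (products):
    C-Br: 1 × 283 = 283
    C-C: 3 × 343 = 1029
    C-H: 9 × 405 = 3645
    Σ(formed) = 4957 kJ
  ΔH_1 = 4933 − 4957 = −24 kJ
Reaction 2:
  Bonds broken (reactants):
    C-C: 1 × 343 = 343
    C-H: 6 × 405 = 2430
    C=C: 1 × 634 = 634
    H-H: 1 × 444 = 444
    Σ(broken) = 3851 kJ
  Bonds formed (products):
    C-C: 2 × 343 = 686
    C-H: 8 × 405 = 3240
    Σ(formed) = 3926 kJ
  ΔH_2 = 3851 − 3926 = −75 kJ
ΔH_1 − ΔH_2 = +51 kJ, so reaction 2 has the more negative ΔH; |ΔH_1 − ΔH_2| = 51 kJ.

Reaction 2, by 51 kJ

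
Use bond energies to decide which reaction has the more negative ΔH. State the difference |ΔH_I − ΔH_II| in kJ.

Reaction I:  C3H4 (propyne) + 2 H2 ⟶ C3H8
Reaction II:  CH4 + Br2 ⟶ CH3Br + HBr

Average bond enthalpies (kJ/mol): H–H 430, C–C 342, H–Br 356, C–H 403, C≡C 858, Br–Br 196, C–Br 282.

Reaction I, by 197 kJ

Reaction I:
  Bonds broken (reactants):
    C≡C: 1 × 858 = 858
    C–C: 1 × 342 = 342
    C–H: 4 × 403 = 1612
    H–H: 2 × 430 = 860
    Σ(broken) = 3672 kJ
  Bonds formed (products):
    C–C: 2 × 342 = 684
    C–H: 8 × 403 = 3224
    Σ(formed) = 3908 kJ
  ΔH_I = 3672 − 3908 = −236 kJ
Reaction II:
  Bonds broken (reactants):
    Br–Br: 1 × 196 = 196
    C–H: 4 × 403 = 1612
    Σ(broken) = 1808 kJ
  Bonds formed (products):
    C–Br: 1 × 282 = 282
    C–H: 3 × 403 = 1209
    H–Br: 1 × 356 = 356
    Σ(formed) = 1847 kJ
  ΔH_II = 1808 − 1847 = −39 kJ
ΔH_I − ΔH_II = −197 kJ, so reaction I has the more negative ΔH; |ΔH_I − ΔH_II| = 197 kJ.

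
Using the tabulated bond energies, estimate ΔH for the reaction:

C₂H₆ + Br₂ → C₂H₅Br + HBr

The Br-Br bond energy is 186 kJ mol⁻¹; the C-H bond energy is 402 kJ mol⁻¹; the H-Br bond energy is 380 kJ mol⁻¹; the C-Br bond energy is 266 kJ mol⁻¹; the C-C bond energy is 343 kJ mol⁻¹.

Bonds broken (reactants):
  Br-Br: 1 × 186 = 186
  C-C: 1 × 343 = 343
  C-H: 6 × 402 = 2412
  Σ(broken) = 2941 kJ
Bonds formed (products):
  C-Br: 1 × 266 = 266
  C-C: 1 × 343 = 343
  C-H: 5 × 402 = 2010
  H-Br: 1 × 380 = 380
  Σ(formed) = 2999 kJ
ΔH = Σ(broken) − Σ(formed) = 2941 − 2999 = −58 kJ

ΔH ≈ −58 kJ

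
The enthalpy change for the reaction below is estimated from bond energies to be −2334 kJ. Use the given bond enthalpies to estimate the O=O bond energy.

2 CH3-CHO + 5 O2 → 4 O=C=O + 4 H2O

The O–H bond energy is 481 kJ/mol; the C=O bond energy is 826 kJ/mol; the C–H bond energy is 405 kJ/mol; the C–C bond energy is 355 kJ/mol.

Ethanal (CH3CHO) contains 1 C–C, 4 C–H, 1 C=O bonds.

D(O=O) ≈ 504 kJ/mol

Let D be the O=O bond energy.
Σ(broken) = 2×355 + 8×405 + 2×826 + 5×D = 5602 + 5D
Σ(formed) = 8×826 + 8×481 = 10456
ΔH = Σ(broken) − Σ(formed) = (5602 + 5D) − (10456) = −4854 + 5D
Setting this equal to −2334 kJ gives 5D = 2520, so D = 504 kJ/mol.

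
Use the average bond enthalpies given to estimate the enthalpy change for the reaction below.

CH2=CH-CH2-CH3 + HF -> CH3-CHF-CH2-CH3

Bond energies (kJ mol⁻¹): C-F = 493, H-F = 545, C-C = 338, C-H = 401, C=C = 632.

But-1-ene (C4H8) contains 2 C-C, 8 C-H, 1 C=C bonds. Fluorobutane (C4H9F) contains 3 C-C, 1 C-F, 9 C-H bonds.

ΔH ≈ −55 kJ

Bonds broken (reactants):
  C-C: 2 × 338 = 676
  C-H: 8 × 401 = 3208
  C=C: 1 × 632 = 632
  H-F: 1 × 545 = 545
  Σ(broken) = 5061 kJ
Bonds formed (products):
  C-C: 3 × 338 = 1014
  C-F: 1 × 493 = 493
  C-H: 9 × 401 = 3609
  Σ(formed) = 5116 kJ
ΔH = Σ(broken) − Σ(formed) = 5061 − 5116 = −55 kJ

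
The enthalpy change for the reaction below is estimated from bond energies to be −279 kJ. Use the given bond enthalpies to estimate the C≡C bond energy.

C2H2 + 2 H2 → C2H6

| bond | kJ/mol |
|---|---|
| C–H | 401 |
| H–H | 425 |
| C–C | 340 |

D(C≡C) ≈ 815 kJ/mol

Let D be the C≡C bond energy.
Σ(broken) = 1×D + 2×401 + 2×425 = 1652 + D
Σ(formed) = 1×340 + 6×401 = 2746
ΔH = Σ(broken) − Σ(formed) = (1652 + D) − (2746) = −1094 + D
Setting this equal to −279 kJ gives D = 815 kJ/mol.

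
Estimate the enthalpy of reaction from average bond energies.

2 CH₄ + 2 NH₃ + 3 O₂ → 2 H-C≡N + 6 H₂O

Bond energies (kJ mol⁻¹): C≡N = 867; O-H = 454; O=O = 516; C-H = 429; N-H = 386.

Bonds broken (reactants):
  C-H: 8 × 429 = 3432
  N-H: 6 × 386 = 2316
  O=O: 3 × 516 = 1548
  Σ(broken) = 7296 kJ
Bonds formed (products):
  C≡N: 2 × 867 = 1734
  C-H: 2 × 429 = 858
  O-H: 12 × 454 = 5448
  Σ(formed) = 8040 kJ
ΔH = Σ(broken) − Σ(formed) = 7296 − 8040 = −744 kJ

ΔH ≈ −744 kJ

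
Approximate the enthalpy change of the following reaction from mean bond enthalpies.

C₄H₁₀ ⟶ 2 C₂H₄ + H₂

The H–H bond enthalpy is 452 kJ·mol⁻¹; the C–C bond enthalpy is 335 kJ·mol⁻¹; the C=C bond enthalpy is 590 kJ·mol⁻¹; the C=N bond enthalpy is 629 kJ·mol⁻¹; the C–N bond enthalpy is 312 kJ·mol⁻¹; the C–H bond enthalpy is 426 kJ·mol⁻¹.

Bonds broken (reactants):
  C–C: 3 × 335 = 1005
  C–H: 10 × 426 = 4260
  Σ(broken) = 5265 kJ
Bonds formed (products):
  C–H: 8 × 426 = 3408
  C=C: 2 × 590 = 1180
  H–H: 1 × 452 = 452
  Σ(formed) = 5040 kJ
ΔH = Σ(broken) − Σ(formed) = 5265 − 5040 = +225 kJ

ΔH ≈ +225 kJ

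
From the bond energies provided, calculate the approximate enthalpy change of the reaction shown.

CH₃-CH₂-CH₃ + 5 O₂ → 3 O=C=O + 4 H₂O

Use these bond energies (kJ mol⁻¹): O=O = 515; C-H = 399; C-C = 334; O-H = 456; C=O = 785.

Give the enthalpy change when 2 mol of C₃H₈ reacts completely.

ΔH = −3846 kJ

Bonds broken (reactants):
  C-C: 2 × 334 = 668
  C-H: 8 × 399 = 3192
  O=O: 5 × 515 = 2575
  Σ(broken) = 6435 kJ
Bonds formed (products):
  C=O: 6 × 785 = 4710
  O-H: 8 × 456 = 3648
  Σ(formed) = 8358 kJ
ΔH = Σ(broken) − Σ(formed) = 6435 − 8358 = −1923 kJ
For 2× the reaction as written: 2 × (−1923) = −3846 kJ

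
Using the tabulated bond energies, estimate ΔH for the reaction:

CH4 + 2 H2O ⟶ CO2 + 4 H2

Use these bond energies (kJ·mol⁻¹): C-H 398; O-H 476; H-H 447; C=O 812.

ΔH ≈ +84 kJ

Bonds broken (reactants):
  C-H: 4 × 398 = 1592
  O-H: 4 × 476 = 1904
  Σ(broken) = 3496 kJ
Bonds formed (products):
  C=O: 2 × 812 = 1624
  H-H: 4 × 447 = 1788
  Σ(formed) = 3412 kJ
ΔH = Σ(broken) − Σ(formed) = 3496 − 3412 = +84 kJ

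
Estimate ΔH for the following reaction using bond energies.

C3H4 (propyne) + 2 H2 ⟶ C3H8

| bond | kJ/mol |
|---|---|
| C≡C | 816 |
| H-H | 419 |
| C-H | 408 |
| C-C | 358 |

Bonds broken (reactants):
  C≡C: 1 × 816 = 816
  C-C: 1 × 358 = 358
  C-H: 4 × 408 = 1632
  H-H: 2 × 419 = 838
  Σ(broken) = 3644 kJ
Bonds formed (products):
  C-C: 2 × 358 = 716
  C-H: 8 × 408 = 3264
  Σ(formed) = 3980 kJ
ΔH = Σ(broken) − Σ(formed) = 3644 − 3980 = −336 kJ

ΔH ≈ −336 kJ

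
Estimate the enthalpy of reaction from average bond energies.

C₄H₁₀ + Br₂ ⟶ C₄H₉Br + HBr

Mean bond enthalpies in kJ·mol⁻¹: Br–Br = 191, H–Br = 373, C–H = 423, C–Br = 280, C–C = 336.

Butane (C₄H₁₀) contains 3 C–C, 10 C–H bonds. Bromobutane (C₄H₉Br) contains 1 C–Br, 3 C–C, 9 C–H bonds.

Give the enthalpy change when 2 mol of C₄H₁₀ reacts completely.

Bonds broken (reactants):
  Br–Br: 1 × 191 = 191
  C–C: 3 × 336 = 1008
  C–H: 10 × 423 = 4230
  Σ(broken) = 5429 kJ
Bonds formed (products):
  C–Br: 1 × 280 = 280
  C–C: 3 × 336 = 1008
  C–H: 9 × 423 = 3807
  H–Br: 1 × 373 = 373
  Σ(formed) = 5468 kJ
ΔH = Σ(broken) − Σ(formed) = 5429 − 5468 = −39 kJ
For 2× the reaction as written: 2 × (−39) = −78 kJ

ΔH = −78 kJ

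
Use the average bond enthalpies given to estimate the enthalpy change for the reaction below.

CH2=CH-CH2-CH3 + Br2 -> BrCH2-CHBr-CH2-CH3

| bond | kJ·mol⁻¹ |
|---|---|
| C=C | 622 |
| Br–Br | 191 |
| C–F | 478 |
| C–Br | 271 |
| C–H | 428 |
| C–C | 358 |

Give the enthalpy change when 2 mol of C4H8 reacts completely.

Bonds broken (reactants):
  Br–Br: 1 × 191 = 191
  C–C: 2 × 358 = 716
  C–H: 8 × 428 = 3424
  C=C: 1 × 622 = 622
  Σ(broken) = 4953 kJ
Bonds formed (products):
  C–Br: 2 × 271 = 542
  C–C: 3 × 358 = 1074
  C–H: 8 × 428 = 3424
  Σ(formed) = 5040 kJ
ΔH = Σ(broken) − Σ(formed) = 4953 − 5040 = −87 kJ
For 2× the reaction as written: 2 × (−87) = −174 kJ

ΔH = −174 kJ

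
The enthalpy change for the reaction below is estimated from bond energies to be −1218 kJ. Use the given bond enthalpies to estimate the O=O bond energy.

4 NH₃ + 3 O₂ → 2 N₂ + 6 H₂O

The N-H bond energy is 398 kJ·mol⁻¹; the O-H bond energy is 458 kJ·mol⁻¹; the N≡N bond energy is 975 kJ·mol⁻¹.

D(O=O) ≈ 484 kJ/mol

Let D be the O=O bond energy.
Σ(broken) = 12×398 + 3×D = 4776 + 3D
Σ(formed) = 2×975 + 12×458 = 7446
ΔH = Σ(broken) − Σ(formed) = (4776 + 3D) − (7446) = −2670 + 3D
Setting this equal to −1218 kJ gives 3D = 1452, so D = 484 kJ/mol.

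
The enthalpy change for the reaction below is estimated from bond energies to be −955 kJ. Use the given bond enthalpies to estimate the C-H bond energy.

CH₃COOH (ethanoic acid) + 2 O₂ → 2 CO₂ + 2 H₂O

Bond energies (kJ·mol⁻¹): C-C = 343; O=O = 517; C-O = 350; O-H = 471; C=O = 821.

Let D be the C-H bond energy.
Σ(broken) = 1×343 + 3×D + 1×350 + 1×821 + 1×471 + 2×517 = 3019 + 3D
Σ(formed) = 4×821 + 4×471 = 5168
ΔH = Σ(broken) − Σ(formed) = (3019 + 3D) − (5168) = −2149 + 3D
Setting this equal to −955 kJ gives 3D = 1194, so D = 398 kJ/mol.

D(C-H) ≈ 398 kJ/mol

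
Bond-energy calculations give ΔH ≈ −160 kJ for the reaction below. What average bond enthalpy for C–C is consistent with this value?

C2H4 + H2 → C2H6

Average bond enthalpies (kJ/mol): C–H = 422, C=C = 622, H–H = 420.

Let D be the C–C bond energy.
Σ(broken) = 4×422 + 1×622 + 1×420 = 2730
Σ(formed) = 1×D + 6×422 = 2532 + D
ΔH = Σ(broken) − Σ(formed) = (2730) − (2532 + D) = +198 − D
Setting this equal to −160 kJ gives D = 358 kJ/mol.

D(C–C) ≈ 358 kJ/mol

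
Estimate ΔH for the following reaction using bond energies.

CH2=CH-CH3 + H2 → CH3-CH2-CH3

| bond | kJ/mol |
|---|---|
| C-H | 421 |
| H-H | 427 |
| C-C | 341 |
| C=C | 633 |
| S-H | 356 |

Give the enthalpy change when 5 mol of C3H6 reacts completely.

ΔH = −615 kJ

Bonds broken (reactants):
  C-C: 1 × 341 = 341
  C-H: 6 × 421 = 2526
  C=C: 1 × 633 = 633
  H-H: 1 × 427 = 427
  Σ(broken) = 3927 kJ
Bonds formed (products):
  C-C: 2 × 341 = 682
  C-H: 8 × 421 = 3368
  Σ(formed) = 4050 kJ
ΔH = Σ(broken) − Σ(formed) = 3927 − 4050 = −123 kJ
For 5× the reaction as written: 5 × (−123) = −615 kJ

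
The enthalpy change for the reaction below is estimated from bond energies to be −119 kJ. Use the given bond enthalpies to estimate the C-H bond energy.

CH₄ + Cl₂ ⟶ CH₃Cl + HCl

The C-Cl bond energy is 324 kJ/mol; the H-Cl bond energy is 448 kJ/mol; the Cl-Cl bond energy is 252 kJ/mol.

D(C-H) ≈ 401 kJ/mol

Let D be the C-H bond energy.
Σ(broken) = 4×D + 1×252 = 252 + 4D
Σ(formed) = 1×324 + 3×D + 1×448 = 772 + 3D
ΔH = Σ(broken) − Σ(formed) = (252 + 4D) − (772 + 3D) = −520 + D
Setting this equal to −119 kJ gives D = 401 kJ/mol.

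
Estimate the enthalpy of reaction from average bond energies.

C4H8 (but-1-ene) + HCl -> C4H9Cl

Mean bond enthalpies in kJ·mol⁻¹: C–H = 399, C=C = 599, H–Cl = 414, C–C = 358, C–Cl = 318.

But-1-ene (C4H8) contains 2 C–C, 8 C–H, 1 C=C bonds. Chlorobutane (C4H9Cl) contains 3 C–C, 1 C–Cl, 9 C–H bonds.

ΔH ≈ −62 kJ

Bonds broken (reactants):
  C–C: 2 × 358 = 716
  C–H: 8 × 399 = 3192
  C=C: 1 × 599 = 599
  H–Cl: 1 × 414 = 414
  Σ(broken) = 4921 kJ
Bonds formed (products):
  C–C: 3 × 358 = 1074
  C–Cl: 1 × 318 = 318
  C–H: 9 × 399 = 3591
  Σ(formed) = 4983 kJ
ΔH = Σ(broken) − Σ(formed) = 4921 − 4983 = −62 kJ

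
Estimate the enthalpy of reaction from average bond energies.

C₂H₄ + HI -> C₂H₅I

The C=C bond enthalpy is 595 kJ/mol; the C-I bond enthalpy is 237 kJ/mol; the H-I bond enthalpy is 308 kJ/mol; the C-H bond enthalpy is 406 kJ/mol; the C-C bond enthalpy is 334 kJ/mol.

ΔH ≈ −74 kJ

Bonds broken (reactants):
  C-H: 4 × 406 = 1624
  C=C: 1 × 595 = 595
  H-I: 1 × 308 = 308
  Σ(broken) = 2527 kJ
Bonds formed (products):
  C-C: 1 × 334 = 334
  C-H: 5 × 406 = 2030
  C-I: 1 × 237 = 237
  Σ(formed) = 2601 kJ
ΔH = Σ(broken) − Σ(formed) = 2527 − 2601 = −74 kJ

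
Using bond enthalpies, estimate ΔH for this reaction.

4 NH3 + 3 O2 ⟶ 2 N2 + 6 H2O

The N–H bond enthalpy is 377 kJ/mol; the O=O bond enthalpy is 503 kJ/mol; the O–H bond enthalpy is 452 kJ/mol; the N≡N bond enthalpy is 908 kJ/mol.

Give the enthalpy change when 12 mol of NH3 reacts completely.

Bonds broken (reactants):
  N–H: 12 × 377 = 4524
  O=O: 3 × 503 = 1509
  Σ(broken) = 6033 kJ
Bonds formed (products):
  N≡N: 2 × 908 = 1816
  O–H: 12 × 452 = 5424
  Σ(formed) = 7240 kJ
ΔH = Σ(broken) − Σ(formed) = 6033 − 7240 = −1207 kJ
For 3× the reaction as written: 3 × (−1207) = −3621 kJ

ΔH = −3621 kJ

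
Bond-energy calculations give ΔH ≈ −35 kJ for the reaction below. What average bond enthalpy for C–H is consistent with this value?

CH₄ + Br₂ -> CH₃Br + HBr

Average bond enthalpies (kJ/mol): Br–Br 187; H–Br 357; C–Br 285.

Let D be the C–H bond energy.
Σ(broken) = 1×187 + 4×D = 187 + 4D
Σ(formed) = 1×285 + 3×D + 1×357 = 642 + 3D
ΔH = Σ(broken) − Σ(formed) = (187 + 4D) − (642 + 3D) = −455 + D
Setting this equal to −35 kJ gives D = 420 kJ/mol.

D(C–H) ≈ 420 kJ/mol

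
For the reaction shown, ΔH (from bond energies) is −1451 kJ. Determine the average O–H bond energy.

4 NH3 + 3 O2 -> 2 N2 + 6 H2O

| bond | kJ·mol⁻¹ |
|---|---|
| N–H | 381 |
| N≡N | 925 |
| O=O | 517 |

D(O–H) ≈ 477 kJ/mol

Let D be the O–H bond energy.
Σ(broken) = 12×381 + 3×517 = 6123
Σ(formed) = 2×925 + 12×D = 1850 + 12D
ΔH = Σ(broken) − Σ(formed) = (6123) − (1850 + 12D) = +4273 − 12D
Setting this equal to −1451 kJ gives 12D = 5724, so D = 477 kJ/mol.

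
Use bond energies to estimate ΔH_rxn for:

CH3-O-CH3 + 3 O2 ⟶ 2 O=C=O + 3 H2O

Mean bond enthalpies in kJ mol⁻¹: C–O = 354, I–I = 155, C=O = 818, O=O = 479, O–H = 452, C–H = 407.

Bonds broken (reactants):
  C–H: 6 × 407 = 2442
  C–O: 2 × 354 = 708
  O=O: 3 × 479 = 1437
  Σ(broken) = 4587 kJ
Bonds formed (products):
  C=O: 4 × 818 = 3272
  O–H: 6 × 452 = 2712
  Σ(formed) = 5984 kJ
ΔH = Σ(broken) − Σ(formed) = 4587 − 5984 = −1397 kJ

ΔH ≈ −1397 kJ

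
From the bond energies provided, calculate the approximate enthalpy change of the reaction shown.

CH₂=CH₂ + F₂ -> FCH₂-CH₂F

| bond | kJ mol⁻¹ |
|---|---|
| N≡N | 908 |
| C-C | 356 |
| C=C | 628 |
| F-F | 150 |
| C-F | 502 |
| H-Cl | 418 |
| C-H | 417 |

ΔH ≈ −582 kJ

Bonds broken (reactants):
  C-H: 4 × 417 = 1668
  C=C: 1 × 628 = 628
  F-F: 1 × 150 = 150
  Σ(broken) = 2446 kJ
Bonds formed (products):
  C-C: 1 × 356 = 356
  C-F: 2 × 502 = 1004
  C-H: 4 × 417 = 1668
  Σ(formed) = 3028 kJ
ΔH = Σ(broken) − Σ(formed) = 2446 − 3028 = −582 kJ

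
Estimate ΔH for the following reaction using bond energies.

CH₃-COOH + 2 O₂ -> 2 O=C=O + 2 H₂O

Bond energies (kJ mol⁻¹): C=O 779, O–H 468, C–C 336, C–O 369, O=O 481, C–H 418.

Bonds broken (reactants):
  C–C: 1 × 336 = 336
  C–H: 3 × 418 = 1254
  C–O: 1 × 369 = 369
  C=O: 1 × 779 = 779
  O–H: 1 × 468 = 468
  O=O: 2 × 481 = 962
  Σ(broken) = 4168 kJ
Bonds formed (products):
  C=O: 4 × 779 = 3116
  O–H: 4 × 468 = 1872
  Σ(formed) = 4988 kJ
ΔH = Σ(broken) − Σ(formed) = 4168 − 4988 = −820 kJ

ΔH ≈ −820 kJ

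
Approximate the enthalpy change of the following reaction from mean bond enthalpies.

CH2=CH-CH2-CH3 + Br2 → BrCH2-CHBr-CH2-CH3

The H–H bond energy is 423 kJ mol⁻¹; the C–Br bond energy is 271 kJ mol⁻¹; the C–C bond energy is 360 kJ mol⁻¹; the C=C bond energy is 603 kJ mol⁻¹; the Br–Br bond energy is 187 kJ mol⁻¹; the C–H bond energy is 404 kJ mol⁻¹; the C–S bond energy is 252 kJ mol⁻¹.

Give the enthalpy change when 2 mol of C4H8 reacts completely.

Bonds broken (reactants):
  Br–Br: 1 × 187 = 187
  C–C: 2 × 360 = 720
  C–H: 8 × 404 = 3232
  C=C: 1 × 603 = 603
  Σ(broken) = 4742 kJ
Bonds formed (products):
  C–Br: 2 × 271 = 542
  C–C: 3 × 360 = 1080
  C–H: 8 × 404 = 3232
  Σ(formed) = 4854 kJ
ΔH = Σ(broken) − Σ(formed) = 4742 − 4854 = −112 kJ
For 2× the reaction as written: 2 × (−112) = −224 kJ

ΔH = −224 kJ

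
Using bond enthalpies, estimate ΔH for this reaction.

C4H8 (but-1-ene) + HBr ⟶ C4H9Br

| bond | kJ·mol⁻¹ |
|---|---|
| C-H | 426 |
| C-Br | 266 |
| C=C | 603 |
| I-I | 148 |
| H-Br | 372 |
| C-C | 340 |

ΔH ≈ −57 kJ

Bonds broken (reactants):
  C-C: 2 × 340 = 680
  C-H: 8 × 426 = 3408
  C=C: 1 × 603 = 603
  H-Br: 1 × 372 = 372
  Σ(broken) = 5063 kJ
Bonds formed (products):
  C-Br: 1 × 266 = 266
  C-C: 3 × 340 = 1020
  C-H: 9 × 426 = 3834
  Σ(formed) = 5120 kJ
ΔH = Σ(broken) − Σ(formed) = 5063 − 5120 = −57 kJ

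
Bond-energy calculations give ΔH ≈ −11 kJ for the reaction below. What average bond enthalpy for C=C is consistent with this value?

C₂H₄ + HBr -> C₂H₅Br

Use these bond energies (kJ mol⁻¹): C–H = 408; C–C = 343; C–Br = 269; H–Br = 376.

D(C=C) ≈ 633 kJ/mol

Let D be the C=C bond energy.
Σ(broken) = 4×408 + 1×D + 1×376 = 2008 + D
Σ(formed) = 1×269 + 1×343 + 5×408 = 2652
ΔH = Σ(broken) − Σ(formed) = (2008 + D) − (2652) = −644 + D
Setting this equal to −11 kJ gives D = 633 kJ/mol.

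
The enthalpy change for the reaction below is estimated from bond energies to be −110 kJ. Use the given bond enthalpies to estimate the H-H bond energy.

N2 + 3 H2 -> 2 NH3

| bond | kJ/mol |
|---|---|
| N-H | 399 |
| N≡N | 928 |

D(H-H) ≈ 452 kJ/mol

Let D be the H-H bond energy.
Σ(broken) = 3×D + 1×928 = 928 + 3D
Σ(formed) = 6×399 = 2394
ΔH = Σ(broken) − Σ(formed) = (928 + 3D) − (2394) = −1466 + 3D
Setting this equal to −110 kJ gives 3D = 1356, so D = 452 kJ/mol.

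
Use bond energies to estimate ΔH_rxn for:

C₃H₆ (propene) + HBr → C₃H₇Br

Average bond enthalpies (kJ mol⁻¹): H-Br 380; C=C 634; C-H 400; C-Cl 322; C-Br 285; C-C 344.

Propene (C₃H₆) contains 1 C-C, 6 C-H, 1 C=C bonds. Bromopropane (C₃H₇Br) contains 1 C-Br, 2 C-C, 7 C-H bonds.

ΔH ≈ −15 kJ

Bonds broken (reactants):
  C-C: 1 × 344 = 344
  C-H: 6 × 400 = 2400
  C=C: 1 × 634 = 634
  H-Br: 1 × 380 = 380
  Σ(broken) = 3758 kJ
Bonds formed (products):
  C-Br: 1 × 285 = 285
  C-C: 2 × 344 = 688
  C-H: 7 × 400 = 2800
  Σ(formed) = 3773 kJ
ΔH = Σ(broken) − Σ(formed) = 3758 − 3773 = −15 kJ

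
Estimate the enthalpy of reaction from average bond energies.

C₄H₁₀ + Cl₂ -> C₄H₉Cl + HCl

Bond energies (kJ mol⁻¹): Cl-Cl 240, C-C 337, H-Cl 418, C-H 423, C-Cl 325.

ΔH ≈ −80 kJ

Bonds broken (reactants):
  C-C: 3 × 337 = 1011
  C-H: 10 × 423 = 4230
  Cl-Cl: 1 × 240 = 240
  Σ(broken) = 5481 kJ
Bonds formed (products):
  C-C: 3 × 337 = 1011
  C-Cl: 1 × 325 = 325
  C-H: 9 × 423 = 3807
  H-Cl: 1 × 418 = 418
  Σ(formed) = 5561 kJ
ΔH = Σ(broken) − Σ(formed) = 5481 − 5561 = −80 kJ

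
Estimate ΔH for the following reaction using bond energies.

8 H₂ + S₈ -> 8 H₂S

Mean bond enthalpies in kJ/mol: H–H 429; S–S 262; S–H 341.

ΔH ≈ +72 kJ

Bonds broken (reactants):
  H–H: 8 × 429 = 3432
  S–S: 8 × 262 = 2096
  Σ(broken) = 5528 kJ
Bonds formed (products):
  S–H: 16 × 341 = 5456
  Σ(formed) = 5456 kJ
ΔH = Σ(broken) − Σ(formed) = 5528 − 5456 = +72 kJ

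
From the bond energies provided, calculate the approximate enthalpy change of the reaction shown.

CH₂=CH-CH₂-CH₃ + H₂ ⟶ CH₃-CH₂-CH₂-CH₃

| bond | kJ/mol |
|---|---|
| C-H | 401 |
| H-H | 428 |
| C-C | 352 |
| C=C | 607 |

ΔH ≈ −119 kJ

Bonds broken (reactants):
  C-C: 2 × 352 = 704
  C-H: 8 × 401 = 3208
  C=C: 1 × 607 = 607
  H-H: 1 × 428 = 428
  Σ(broken) = 4947 kJ
Bonds formed (products):
  C-C: 3 × 352 = 1056
  C-H: 10 × 401 = 4010
  Σ(formed) = 5066 kJ
ΔH = Σ(broken) − Σ(formed) = 4947 − 5066 = −119 kJ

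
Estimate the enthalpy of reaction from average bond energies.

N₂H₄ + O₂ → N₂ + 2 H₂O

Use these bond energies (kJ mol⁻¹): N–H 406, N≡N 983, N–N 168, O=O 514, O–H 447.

ΔH ≈ −465 kJ

Bonds broken (reactants):
  N–H: 4 × 406 = 1624
  N–N: 1 × 168 = 168
  O=O: 1 × 514 = 514
  Σ(broken) = 2306 kJ
Bonds formed (products):
  N≡N: 1 × 983 = 983
  O–H: 4 × 447 = 1788
  Σ(formed) = 2771 kJ
ΔH = Σ(broken) − Σ(formed) = 2306 − 2771 = −465 kJ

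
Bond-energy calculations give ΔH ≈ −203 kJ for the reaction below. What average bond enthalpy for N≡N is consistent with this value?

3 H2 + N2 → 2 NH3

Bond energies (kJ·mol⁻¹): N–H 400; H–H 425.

D(N≡N) ≈ 922 kJ/mol

Let D be the N≡N bond energy.
Σ(broken) = 3×425 + 1×D = 1275 + D
Σ(formed) = 6×400 = 2400
ΔH = Σ(broken) − Σ(formed) = (1275 + D) − (2400) = −1125 + D
Setting this equal to −203 kJ gives D = 922 kJ/mol.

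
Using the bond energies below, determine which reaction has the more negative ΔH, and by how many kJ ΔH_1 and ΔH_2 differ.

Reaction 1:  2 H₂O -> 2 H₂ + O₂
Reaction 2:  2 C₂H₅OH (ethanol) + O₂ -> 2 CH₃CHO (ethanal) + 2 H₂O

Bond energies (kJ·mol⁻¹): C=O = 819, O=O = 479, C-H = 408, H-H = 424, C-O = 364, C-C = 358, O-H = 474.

Reaction 2, by 1132 kJ

Reaction 1:
  Bonds broken (reactants):
    O-H: 4 × 474 = 1896
    Σ(broken) = 1896 kJ
  Bonds formed (products):
    H-H: 2 × 424 = 848
    O=O: 1 × 479 = 479
    Σ(formed) = 1327 kJ
  ΔH_1 = 1896 − 1327 = +569 kJ
Reaction 2:
  Bonds broken (reactants):
    C-C: 2 × 358 = 716
    C-H: 10 × 408 = 4080
    C-O: 2 × 364 = 728
    O-H: 2 × 474 = 948
    O=O: 1 × 479 = 479
    Σ(broken) = 6951 kJ
  Bonds formed (products):
    C-C: 2 × 358 = 716
    C-H: 8 × 408 = 3264
    C=O: 2 × 819 = 1638
    O-H: 4 × 474 = 1896
    Σ(formed) = 7514 kJ
  ΔH_2 = 6951 − 7514 = −563 kJ
ΔH_1 − ΔH_2 = +1132 kJ, so reaction 2 has the more negative ΔH; |ΔH_1 − ΔH_2| = 1132 kJ.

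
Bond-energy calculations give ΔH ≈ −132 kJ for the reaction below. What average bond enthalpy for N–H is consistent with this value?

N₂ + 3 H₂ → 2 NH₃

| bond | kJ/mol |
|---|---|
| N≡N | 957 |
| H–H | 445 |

Let D be the N–H bond energy.
Σ(broken) = 3×445 + 1×957 = 2292
Σ(formed) = 6×D = 6D
ΔH = Σ(broken) − Σ(formed) = (2292) − (6D) = +2292 − 6D
Setting this equal to −132 kJ gives 6D = 2424, so D = 404 kJ/mol.

D(N–H) ≈ 404 kJ/mol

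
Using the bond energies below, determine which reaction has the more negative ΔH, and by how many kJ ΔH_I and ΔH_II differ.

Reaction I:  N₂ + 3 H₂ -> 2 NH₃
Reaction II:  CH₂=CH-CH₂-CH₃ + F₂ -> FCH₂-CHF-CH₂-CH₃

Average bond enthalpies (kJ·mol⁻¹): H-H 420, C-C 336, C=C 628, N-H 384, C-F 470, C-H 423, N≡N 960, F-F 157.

Reaction II, by 407 kJ

Reaction I:
  Bonds broken (reactants):
    H-H: 3 × 420 = 1260
    N≡N: 1 × 960 = 960
    Σ(broken) = 2220 kJ
  Bonds formed (products):
    N-H: 6 × 384 = 2304
    Σ(formed) = 2304 kJ
  ΔH_I = 2220 − 2304 = −84 kJ
Reaction II:
  Bonds broken (reactants):
    C-C: 2 × 336 = 672
    C-H: 8 × 423 = 3384
    C=C: 1 × 628 = 628
    F-F: 1 × 157 = 157
    Σ(broken) = 4841 kJ
  Bonds formed (products):
    C-C: 3 × 336 = 1008
    C-F: 2 × 470 = 940
    C-H: 8 × 423 = 3384
    Σ(formed) = 5332 kJ
  ΔH_II = 4841 − 5332 = −491 kJ
ΔH_I − ΔH_II = +407 kJ, so reaction II has the more negative ΔH; |ΔH_I − ΔH_II| = 407 kJ.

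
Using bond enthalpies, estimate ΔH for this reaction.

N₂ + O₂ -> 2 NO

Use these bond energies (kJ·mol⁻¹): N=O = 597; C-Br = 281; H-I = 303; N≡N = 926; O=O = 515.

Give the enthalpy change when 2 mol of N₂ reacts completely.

Bonds broken (reactants):
  N≡N: 1 × 926 = 926
  O=O: 1 × 515 = 515
  Σ(broken) = 1441 kJ
Bonds formed (products):
  N=O: 2 × 597 = 1194
  Σ(formed) = 1194 kJ
ΔH = Σ(broken) − Σ(formed) = 1441 − 1194 = +247 kJ
For 2× the reaction as written: 2 × (+247) = +494 kJ

ΔH = +494 kJ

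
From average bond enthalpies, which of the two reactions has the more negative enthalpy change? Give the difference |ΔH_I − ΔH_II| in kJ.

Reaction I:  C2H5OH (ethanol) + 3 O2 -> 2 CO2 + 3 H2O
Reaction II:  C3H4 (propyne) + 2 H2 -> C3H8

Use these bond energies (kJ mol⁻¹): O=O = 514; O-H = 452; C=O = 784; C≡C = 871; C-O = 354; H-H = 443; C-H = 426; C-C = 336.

Reaction I:
  Bonds broken (reactants):
    C-C: 1 × 336 = 336
    C-H: 5 × 426 = 2130
    C-O: 1 × 354 = 354
    O-H: 1 × 452 = 452
    O=O: 3 × 514 = 1542
    Σ(broken) = 4814 kJ
  Bonds formed (products):
    C=O: 4 × 784 = 3136
    O-H: 6 × 452 = 2712
    Σ(formed) = 5848 kJ
  ΔH_I = 4814 − 5848 = −1034 kJ
Reaction II:
  Bonds broken (reactants):
    C≡C: 1 × 871 = 871
    C-C: 1 × 336 = 336
    C-H: 4 × 426 = 1704
    H-H: 2 × 443 = 886
    Σ(broken) = 3797 kJ
  Bonds formed (products):
    C-C: 2 × 336 = 672
    C-H: 8 × 426 = 3408
    Σ(formed) = 4080 kJ
  ΔH_II = 3797 − 4080 = −283 kJ
ΔH_I − ΔH_II = −751 kJ, so reaction I has the more negative ΔH; |ΔH_I − ΔH_II| = 751 kJ.

Reaction I, by 751 kJ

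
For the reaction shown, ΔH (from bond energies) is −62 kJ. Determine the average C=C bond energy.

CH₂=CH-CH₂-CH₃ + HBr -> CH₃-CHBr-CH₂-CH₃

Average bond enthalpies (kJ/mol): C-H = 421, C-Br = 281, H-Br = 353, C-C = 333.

D(C=C) ≈ 620 kJ/mol

Let D be the C=C bond energy.
Σ(broken) = 2×333 + 8×421 + 1×D + 1×353 = 4387 + D
Σ(formed) = 1×281 + 3×333 + 9×421 = 5069
ΔH = Σ(broken) − Σ(formed) = (4387 + D) − (5069) = −682 + D
Setting this equal to −62 kJ gives D = 620 kJ/mol.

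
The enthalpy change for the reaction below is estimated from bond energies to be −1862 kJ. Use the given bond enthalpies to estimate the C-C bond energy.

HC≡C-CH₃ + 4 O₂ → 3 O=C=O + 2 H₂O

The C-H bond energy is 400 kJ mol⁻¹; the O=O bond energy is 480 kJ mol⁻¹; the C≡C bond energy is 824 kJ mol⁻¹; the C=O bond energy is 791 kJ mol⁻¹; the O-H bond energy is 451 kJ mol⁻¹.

Let D be the C-C bond energy.
Σ(broken) = 1×824 + 1×D + 4×400 + 4×480 = 4344 + D
Σ(formed) = 6×791 + 4×451 = 6550
ΔH = Σ(broken) − Σ(formed) = (4344 + D) − (6550) = −2206 + D
Setting this equal to −1862 kJ gives D = 344 kJ/mol.

D(C-C) ≈ 344 kJ/mol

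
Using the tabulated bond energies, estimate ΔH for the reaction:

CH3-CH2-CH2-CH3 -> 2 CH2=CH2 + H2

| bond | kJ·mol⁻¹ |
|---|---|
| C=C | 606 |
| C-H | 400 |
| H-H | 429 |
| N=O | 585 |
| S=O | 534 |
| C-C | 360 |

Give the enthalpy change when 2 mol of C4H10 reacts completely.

Bonds broken (reactants):
  C-C: 3 × 360 = 1080
  C-H: 10 × 400 = 4000
  Σ(broken) = 5080 kJ
Bonds formed (products):
  C-H: 8 × 400 = 3200
  C=C: 2 × 606 = 1212
  H-H: 1 × 429 = 429
  Σ(formed) = 4841 kJ
ΔH = Σ(broken) − Σ(formed) = 5080 − 4841 = +239 kJ
For 2× the reaction as written: 2 × (+239) = +478 kJ

ΔH = +478 kJ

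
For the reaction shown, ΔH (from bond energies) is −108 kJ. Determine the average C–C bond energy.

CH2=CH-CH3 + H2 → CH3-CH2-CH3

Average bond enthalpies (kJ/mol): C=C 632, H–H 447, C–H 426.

Let D be the C–C bond energy.
Σ(broken) = 1×D + 6×426 + 1×632 + 1×447 = 3635 + D
Σ(formed) = 2×D + 8×426 = 3408 + 2D
ΔH = Σ(broken) − Σ(formed) = (3635 + D) − (3408 + 2D) = +227 − D
Setting this equal to −108 kJ gives D = 335 kJ/mol.

D(C–C) ≈ 335 kJ/mol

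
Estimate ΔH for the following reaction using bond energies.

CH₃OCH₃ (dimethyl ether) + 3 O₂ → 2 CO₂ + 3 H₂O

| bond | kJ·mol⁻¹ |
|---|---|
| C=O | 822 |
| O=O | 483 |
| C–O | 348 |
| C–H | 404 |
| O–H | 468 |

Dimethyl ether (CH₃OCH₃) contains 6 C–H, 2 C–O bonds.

Bonds broken (reactants):
  C–H: 6 × 404 = 2424
  C–O: 2 × 348 = 696
  O=O: 3 × 483 = 1449
  Σ(broken) = 4569 kJ
Bonds formed (products):
  C=O: 4 × 822 = 3288
  O–H: 6 × 468 = 2808
  Σ(formed) = 6096 kJ
ΔH = Σ(broken) − Σ(formed) = 4569 − 6096 = −1527 kJ

ΔH ≈ −1527 kJ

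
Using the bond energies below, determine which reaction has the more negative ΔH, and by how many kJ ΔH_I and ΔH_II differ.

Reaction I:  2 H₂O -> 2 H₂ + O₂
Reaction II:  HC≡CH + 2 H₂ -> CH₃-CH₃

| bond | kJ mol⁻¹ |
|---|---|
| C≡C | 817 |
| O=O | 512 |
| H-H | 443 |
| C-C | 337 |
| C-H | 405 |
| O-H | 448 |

Reaction II, by 648 kJ

Reaction I:
  Bonds broken (reactants):
    O-H: 4 × 448 = 1792
    Σ(broken) = 1792 kJ
  Bonds formed (products):
    H-H: 2 × 443 = 886
    O=O: 1 × 512 = 512
    Σ(formed) = 1398 kJ
  ΔH_I = 1792 − 1398 = +394 kJ
Reaction II:
  Bonds broken (reactants):
    C≡C: 1 × 817 = 817
    C-H: 2 × 405 = 810
    H-H: 2 × 443 = 886
    Σ(broken) = 2513 kJ
  Bonds formed (products):
    C-C: 1 × 337 = 337
    C-H: 6 × 405 = 2430
    Σ(formed) = 2767 kJ
  ΔH_II = 2513 − 2767 = −254 kJ
ΔH_I − ΔH_II = +648 kJ, so reaction II has the more negative ΔH; |ΔH_I − ΔH_II| = 648 kJ.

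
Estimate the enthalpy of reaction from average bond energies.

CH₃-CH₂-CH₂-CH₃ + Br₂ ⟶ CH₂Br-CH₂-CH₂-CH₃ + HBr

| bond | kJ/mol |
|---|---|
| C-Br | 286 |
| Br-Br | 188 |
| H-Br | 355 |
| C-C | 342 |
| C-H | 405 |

ΔH ≈ −48 kJ

Bonds broken (reactants):
  Br-Br: 1 × 188 = 188
  C-C: 3 × 342 = 1026
  C-H: 10 × 405 = 4050
  Σ(broken) = 5264 kJ
Bonds formed (products):
  C-Br: 1 × 286 = 286
  C-C: 3 × 342 = 1026
  C-H: 9 × 405 = 3645
  H-Br: 1 × 355 = 355
  Σ(formed) = 5312 kJ
ΔH = Σ(broken) − Σ(formed) = 5264 − 5312 = −48 kJ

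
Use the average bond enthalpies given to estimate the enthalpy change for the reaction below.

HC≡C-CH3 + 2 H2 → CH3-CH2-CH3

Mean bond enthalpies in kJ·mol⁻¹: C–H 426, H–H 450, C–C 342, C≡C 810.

Bonds broken (reactants):
  C≡C: 1 × 810 = 810
  C–C: 1 × 342 = 342
  C–H: 4 × 426 = 1704
  H–H: 2 × 450 = 900
  Σ(broken) = 3756 kJ
Bonds formed (products):
  C–C: 2 × 342 = 684
  C–H: 8 × 426 = 3408
  Σ(formed) = 4092 kJ
ΔH = Σ(broken) − Σ(formed) = 3756 − 4092 = −336 kJ

ΔH ≈ −336 kJ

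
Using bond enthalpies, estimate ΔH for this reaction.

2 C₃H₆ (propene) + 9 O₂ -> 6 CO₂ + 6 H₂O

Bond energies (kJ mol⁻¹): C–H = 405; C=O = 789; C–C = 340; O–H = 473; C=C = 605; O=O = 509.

ΔH ≈ −3813 kJ

Bonds broken (reactants):
  C–C: 2 × 340 = 680
  C–H: 12 × 405 = 4860
  C=C: 2 × 605 = 1210
  O=O: 9 × 509 = 4581
  Σ(broken) = 11331 kJ
Bonds formed (products):
  C=O: 12 × 789 = 9468
  O–H: 12 × 473 = 5676
  Σ(formed) = 15144 kJ
ΔH = Σ(broken) − Σ(formed) = 11331 − 15144 = −3813 kJ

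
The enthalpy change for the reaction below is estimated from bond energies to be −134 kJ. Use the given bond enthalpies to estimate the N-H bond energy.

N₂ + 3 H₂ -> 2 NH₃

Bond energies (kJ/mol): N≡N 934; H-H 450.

D(N-H) ≈ 403 kJ/mol

Let D be the N-H bond energy.
Σ(broken) = 3×450 + 1×934 = 2284
Σ(formed) = 6×D = 6D
ΔH = Σ(broken) − Σ(formed) = (2284) − (6D) = +2284 − 6D
Setting this equal to −134 kJ gives 6D = 2418, so D = 403 kJ/mol.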